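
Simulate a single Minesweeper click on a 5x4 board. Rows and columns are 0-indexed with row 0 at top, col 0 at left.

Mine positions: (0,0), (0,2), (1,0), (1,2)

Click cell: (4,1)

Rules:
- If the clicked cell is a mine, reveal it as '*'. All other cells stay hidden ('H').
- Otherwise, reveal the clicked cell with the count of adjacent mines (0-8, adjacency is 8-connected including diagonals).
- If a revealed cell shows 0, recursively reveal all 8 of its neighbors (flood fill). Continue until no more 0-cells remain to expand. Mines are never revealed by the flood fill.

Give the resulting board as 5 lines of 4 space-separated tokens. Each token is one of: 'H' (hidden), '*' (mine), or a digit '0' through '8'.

H H H H
H H H H
1 2 1 1
0 0 0 0
0 0 0 0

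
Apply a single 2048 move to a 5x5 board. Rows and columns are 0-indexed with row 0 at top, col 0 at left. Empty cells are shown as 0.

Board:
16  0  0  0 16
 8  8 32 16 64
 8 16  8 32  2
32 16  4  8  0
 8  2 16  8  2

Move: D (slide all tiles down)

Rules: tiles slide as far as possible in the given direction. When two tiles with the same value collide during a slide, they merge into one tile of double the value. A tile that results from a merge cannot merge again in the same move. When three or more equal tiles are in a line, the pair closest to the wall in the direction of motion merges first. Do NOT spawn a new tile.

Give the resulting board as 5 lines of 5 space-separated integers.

Slide down:
col 0: [16, 8, 8, 32, 8] -> [0, 16, 16, 32, 8]
col 1: [0, 8, 16, 16, 2] -> [0, 0, 8, 32, 2]
col 2: [0, 32, 8, 4, 16] -> [0, 32, 8, 4, 16]
col 3: [0, 16, 32, 8, 8] -> [0, 0, 16, 32, 16]
col 4: [16, 64, 2, 0, 2] -> [0, 0, 16, 64, 4]

Answer:  0  0  0  0  0
16  0 32  0  0
16  8  8 16 16
32 32  4 32 64
 8  2 16 16  4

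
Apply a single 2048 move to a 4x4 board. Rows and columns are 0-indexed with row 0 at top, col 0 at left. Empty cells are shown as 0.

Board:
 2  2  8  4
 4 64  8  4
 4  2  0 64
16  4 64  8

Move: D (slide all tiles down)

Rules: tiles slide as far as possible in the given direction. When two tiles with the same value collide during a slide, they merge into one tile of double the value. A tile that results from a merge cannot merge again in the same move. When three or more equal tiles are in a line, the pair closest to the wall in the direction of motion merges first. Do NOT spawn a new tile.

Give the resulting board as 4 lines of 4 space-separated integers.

Slide down:
col 0: [2, 4, 4, 16] -> [0, 2, 8, 16]
col 1: [2, 64, 2, 4] -> [2, 64, 2, 4]
col 2: [8, 8, 0, 64] -> [0, 0, 16, 64]
col 3: [4, 4, 64, 8] -> [0, 8, 64, 8]

Answer:  0  2  0  0
 2 64  0  8
 8  2 16 64
16  4 64  8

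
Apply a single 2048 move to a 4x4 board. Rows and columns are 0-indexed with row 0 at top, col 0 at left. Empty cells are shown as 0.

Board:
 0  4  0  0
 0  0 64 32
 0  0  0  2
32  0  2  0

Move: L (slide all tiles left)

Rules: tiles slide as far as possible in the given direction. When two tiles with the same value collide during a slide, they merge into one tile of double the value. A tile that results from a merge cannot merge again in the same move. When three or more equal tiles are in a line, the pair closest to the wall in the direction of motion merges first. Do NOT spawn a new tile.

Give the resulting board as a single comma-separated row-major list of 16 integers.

Slide left:
row 0: [0, 4, 0, 0] -> [4, 0, 0, 0]
row 1: [0, 0, 64, 32] -> [64, 32, 0, 0]
row 2: [0, 0, 0, 2] -> [2, 0, 0, 0]
row 3: [32, 0, 2, 0] -> [32, 2, 0, 0]

Answer: 4, 0, 0, 0, 64, 32, 0, 0, 2, 0, 0, 0, 32, 2, 0, 0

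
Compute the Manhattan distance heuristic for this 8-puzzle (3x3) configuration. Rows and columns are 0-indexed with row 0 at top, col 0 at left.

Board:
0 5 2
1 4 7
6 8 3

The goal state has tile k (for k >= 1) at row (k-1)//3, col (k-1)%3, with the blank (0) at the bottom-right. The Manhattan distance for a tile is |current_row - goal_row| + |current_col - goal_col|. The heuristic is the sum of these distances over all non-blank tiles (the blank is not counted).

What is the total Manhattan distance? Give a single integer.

Answer: 12

Derivation:
Tile 5: at (0,1), goal (1,1), distance |0-1|+|1-1| = 1
Tile 2: at (0,2), goal (0,1), distance |0-0|+|2-1| = 1
Tile 1: at (1,0), goal (0,0), distance |1-0|+|0-0| = 1
Tile 4: at (1,1), goal (1,0), distance |1-1|+|1-0| = 1
Tile 7: at (1,2), goal (2,0), distance |1-2|+|2-0| = 3
Tile 6: at (2,0), goal (1,2), distance |2-1|+|0-2| = 3
Tile 8: at (2,1), goal (2,1), distance |2-2|+|1-1| = 0
Tile 3: at (2,2), goal (0,2), distance |2-0|+|2-2| = 2
Sum: 1 + 1 + 1 + 1 + 3 + 3 + 0 + 2 = 12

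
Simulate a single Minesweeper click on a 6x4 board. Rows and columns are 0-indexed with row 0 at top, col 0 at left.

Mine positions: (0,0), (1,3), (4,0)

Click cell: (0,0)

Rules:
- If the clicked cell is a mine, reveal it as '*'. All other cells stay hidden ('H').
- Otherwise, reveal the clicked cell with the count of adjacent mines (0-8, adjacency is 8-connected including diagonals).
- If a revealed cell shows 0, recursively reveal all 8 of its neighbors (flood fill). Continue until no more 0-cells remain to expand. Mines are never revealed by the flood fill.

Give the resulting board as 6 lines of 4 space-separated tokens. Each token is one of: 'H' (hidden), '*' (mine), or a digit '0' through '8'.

* H H H
H H H H
H H H H
H H H H
H H H H
H H H H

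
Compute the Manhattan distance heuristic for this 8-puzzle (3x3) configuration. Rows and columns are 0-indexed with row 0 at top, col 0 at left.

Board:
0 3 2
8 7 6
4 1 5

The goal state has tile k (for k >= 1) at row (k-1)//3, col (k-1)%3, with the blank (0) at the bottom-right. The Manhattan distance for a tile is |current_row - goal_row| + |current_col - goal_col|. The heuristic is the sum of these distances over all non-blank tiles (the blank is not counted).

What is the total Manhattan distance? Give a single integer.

Tile 3: (0,1)->(0,2) = 1
Tile 2: (0,2)->(0,1) = 1
Tile 8: (1,0)->(2,1) = 2
Tile 7: (1,1)->(2,0) = 2
Tile 6: (1,2)->(1,2) = 0
Tile 4: (2,0)->(1,0) = 1
Tile 1: (2,1)->(0,0) = 3
Tile 5: (2,2)->(1,1) = 2
Sum: 1 + 1 + 2 + 2 + 0 + 1 + 3 + 2 = 12

Answer: 12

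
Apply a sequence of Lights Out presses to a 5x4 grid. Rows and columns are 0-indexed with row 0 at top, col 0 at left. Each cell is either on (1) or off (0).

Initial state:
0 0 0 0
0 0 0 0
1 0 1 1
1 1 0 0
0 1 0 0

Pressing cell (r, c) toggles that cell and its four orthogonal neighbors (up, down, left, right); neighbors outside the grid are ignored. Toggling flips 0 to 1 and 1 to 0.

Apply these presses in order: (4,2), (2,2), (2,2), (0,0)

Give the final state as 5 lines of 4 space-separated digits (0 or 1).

Answer: 1 1 0 0
1 0 0 0
1 0 1 1
1 1 1 0
0 0 1 1

Derivation:
After press 1 at (4,2):
0 0 0 0
0 0 0 0
1 0 1 1
1 1 1 0
0 0 1 1

After press 2 at (2,2):
0 0 0 0
0 0 1 0
1 1 0 0
1 1 0 0
0 0 1 1

After press 3 at (2,2):
0 0 0 0
0 0 0 0
1 0 1 1
1 1 1 0
0 0 1 1

After press 4 at (0,0):
1 1 0 0
1 0 0 0
1 0 1 1
1 1 1 0
0 0 1 1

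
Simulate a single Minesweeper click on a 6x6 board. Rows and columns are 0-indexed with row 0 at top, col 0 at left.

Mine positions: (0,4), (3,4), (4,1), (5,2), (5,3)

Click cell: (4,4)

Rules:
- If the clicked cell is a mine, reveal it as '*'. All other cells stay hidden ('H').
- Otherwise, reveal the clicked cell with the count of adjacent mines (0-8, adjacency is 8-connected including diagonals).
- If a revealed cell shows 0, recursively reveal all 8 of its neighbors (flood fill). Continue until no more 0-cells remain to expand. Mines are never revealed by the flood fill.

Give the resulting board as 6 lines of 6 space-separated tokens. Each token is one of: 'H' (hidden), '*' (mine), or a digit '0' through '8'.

H H H H H H
H H H H H H
H H H H H H
H H H H H H
H H H H 2 H
H H H H H H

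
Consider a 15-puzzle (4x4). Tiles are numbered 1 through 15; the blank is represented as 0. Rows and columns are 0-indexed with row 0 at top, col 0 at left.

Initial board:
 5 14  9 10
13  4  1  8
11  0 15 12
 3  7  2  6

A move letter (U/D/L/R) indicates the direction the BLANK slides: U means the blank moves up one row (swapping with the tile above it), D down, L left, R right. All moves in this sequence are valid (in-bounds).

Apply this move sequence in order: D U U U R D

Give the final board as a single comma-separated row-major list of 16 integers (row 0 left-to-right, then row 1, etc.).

Answer: 5, 9, 1, 10, 13, 14, 0, 8, 11, 4, 15, 12, 3, 7, 2, 6

Derivation:
After move 1 (D):
 5 14  9 10
13  4  1  8
11  7 15 12
 3  0  2  6

After move 2 (U):
 5 14  9 10
13  4  1  8
11  0 15 12
 3  7  2  6

After move 3 (U):
 5 14  9 10
13  0  1  8
11  4 15 12
 3  7  2  6

After move 4 (U):
 5  0  9 10
13 14  1  8
11  4 15 12
 3  7  2  6

After move 5 (R):
 5  9  0 10
13 14  1  8
11  4 15 12
 3  7  2  6

After move 6 (D):
 5  9  1 10
13 14  0  8
11  4 15 12
 3  7  2  6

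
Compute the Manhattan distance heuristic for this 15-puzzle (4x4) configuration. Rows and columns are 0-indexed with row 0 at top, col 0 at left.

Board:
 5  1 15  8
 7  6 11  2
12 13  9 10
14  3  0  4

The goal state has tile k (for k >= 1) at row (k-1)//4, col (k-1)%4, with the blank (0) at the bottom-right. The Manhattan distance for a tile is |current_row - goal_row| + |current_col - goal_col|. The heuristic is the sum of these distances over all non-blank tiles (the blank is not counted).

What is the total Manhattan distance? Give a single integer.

Answer: 29

Derivation:
Tile 5: at (0,0), goal (1,0), distance |0-1|+|0-0| = 1
Tile 1: at (0,1), goal (0,0), distance |0-0|+|1-0| = 1
Tile 15: at (0,2), goal (3,2), distance |0-3|+|2-2| = 3
Tile 8: at (0,3), goal (1,3), distance |0-1|+|3-3| = 1
Tile 7: at (1,0), goal (1,2), distance |1-1|+|0-2| = 2
Tile 6: at (1,1), goal (1,1), distance |1-1|+|1-1| = 0
Tile 11: at (1,2), goal (2,2), distance |1-2|+|2-2| = 1
Tile 2: at (1,3), goal (0,1), distance |1-0|+|3-1| = 3
Tile 12: at (2,0), goal (2,3), distance |2-2|+|0-3| = 3
Tile 13: at (2,1), goal (3,0), distance |2-3|+|1-0| = 2
Tile 9: at (2,2), goal (2,0), distance |2-2|+|2-0| = 2
Tile 10: at (2,3), goal (2,1), distance |2-2|+|3-1| = 2
Tile 14: at (3,0), goal (3,1), distance |3-3|+|0-1| = 1
Tile 3: at (3,1), goal (0,2), distance |3-0|+|1-2| = 4
Tile 4: at (3,3), goal (0,3), distance |3-0|+|3-3| = 3
Sum: 1 + 1 + 3 + 1 + 2 + 0 + 1 + 3 + 3 + 2 + 2 + 2 + 1 + 4 + 3 = 29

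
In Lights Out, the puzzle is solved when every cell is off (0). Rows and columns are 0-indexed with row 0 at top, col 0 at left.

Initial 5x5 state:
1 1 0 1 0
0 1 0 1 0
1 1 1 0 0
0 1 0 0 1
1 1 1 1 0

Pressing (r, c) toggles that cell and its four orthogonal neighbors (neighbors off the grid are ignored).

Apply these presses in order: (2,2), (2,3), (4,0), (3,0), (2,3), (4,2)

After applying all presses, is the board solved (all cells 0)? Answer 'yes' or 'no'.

Answer: no

Derivation:
After press 1 at (2,2):
1 1 0 1 0
0 1 1 1 0
1 0 0 1 0
0 1 1 0 1
1 1 1 1 0

After press 2 at (2,3):
1 1 0 1 0
0 1 1 0 0
1 0 1 0 1
0 1 1 1 1
1 1 1 1 0

After press 3 at (4,0):
1 1 0 1 0
0 1 1 0 0
1 0 1 0 1
1 1 1 1 1
0 0 1 1 0

After press 4 at (3,0):
1 1 0 1 0
0 1 1 0 0
0 0 1 0 1
0 0 1 1 1
1 0 1 1 0

After press 5 at (2,3):
1 1 0 1 0
0 1 1 1 0
0 0 0 1 0
0 0 1 0 1
1 0 1 1 0

After press 6 at (4,2):
1 1 0 1 0
0 1 1 1 0
0 0 0 1 0
0 0 0 0 1
1 1 0 0 0

Lights still on: 10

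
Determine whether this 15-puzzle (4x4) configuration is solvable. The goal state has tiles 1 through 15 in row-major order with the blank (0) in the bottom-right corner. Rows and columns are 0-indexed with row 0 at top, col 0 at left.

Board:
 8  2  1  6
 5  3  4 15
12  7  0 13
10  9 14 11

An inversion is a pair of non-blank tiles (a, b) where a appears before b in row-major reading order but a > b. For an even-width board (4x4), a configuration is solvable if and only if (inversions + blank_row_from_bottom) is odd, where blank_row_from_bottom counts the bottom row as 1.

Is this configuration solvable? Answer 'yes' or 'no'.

Inversions: 29
Blank is in row 2 (0-indexed from top), which is row 2 counting from the bottom (bottom = 1).
29 + 2 = 31, which is odd, so the puzzle is solvable.

Answer: yes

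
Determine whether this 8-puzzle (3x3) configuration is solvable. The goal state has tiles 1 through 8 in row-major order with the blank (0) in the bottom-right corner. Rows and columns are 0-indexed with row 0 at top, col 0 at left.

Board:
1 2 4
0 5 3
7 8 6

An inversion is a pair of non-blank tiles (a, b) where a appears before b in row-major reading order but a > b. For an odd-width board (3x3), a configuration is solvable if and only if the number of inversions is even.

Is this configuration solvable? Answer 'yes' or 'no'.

Answer: yes

Derivation:
Inversions (pairs i<j in row-major order where tile[i] > tile[j] > 0): 4
4 is even, so the puzzle is solvable.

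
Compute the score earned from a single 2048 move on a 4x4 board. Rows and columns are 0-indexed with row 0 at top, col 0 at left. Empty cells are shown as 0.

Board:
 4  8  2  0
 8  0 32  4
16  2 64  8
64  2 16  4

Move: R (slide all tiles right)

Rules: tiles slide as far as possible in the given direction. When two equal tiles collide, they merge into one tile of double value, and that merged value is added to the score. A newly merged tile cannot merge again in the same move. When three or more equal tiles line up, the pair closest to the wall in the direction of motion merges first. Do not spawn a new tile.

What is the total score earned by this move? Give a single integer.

Slide right:
row 0: [4, 8, 2, 0] -> [0, 4, 8, 2]  score +0 (running 0)
row 1: [8, 0, 32, 4] -> [0, 8, 32, 4]  score +0 (running 0)
row 2: [16, 2, 64, 8] -> [16, 2, 64, 8]  score +0 (running 0)
row 3: [64, 2, 16, 4] -> [64, 2, 16, 4]  score +0 (running 0)
Board after move:
 0  4  8  2
 0  8 32  4
16  2 64  8
64  2 16  4

Answer: 0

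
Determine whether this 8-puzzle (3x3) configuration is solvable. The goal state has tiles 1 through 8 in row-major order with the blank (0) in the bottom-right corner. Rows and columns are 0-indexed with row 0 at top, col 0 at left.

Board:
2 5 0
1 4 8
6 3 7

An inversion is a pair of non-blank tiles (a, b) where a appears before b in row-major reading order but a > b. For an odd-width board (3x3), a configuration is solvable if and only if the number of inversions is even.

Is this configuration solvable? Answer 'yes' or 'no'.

Answer: no

Derivation:
Inversions (pairs i<j in row-major order where tile[i] > tile[j] > 0): 9
9 is odd, so the puzzle is not solvable.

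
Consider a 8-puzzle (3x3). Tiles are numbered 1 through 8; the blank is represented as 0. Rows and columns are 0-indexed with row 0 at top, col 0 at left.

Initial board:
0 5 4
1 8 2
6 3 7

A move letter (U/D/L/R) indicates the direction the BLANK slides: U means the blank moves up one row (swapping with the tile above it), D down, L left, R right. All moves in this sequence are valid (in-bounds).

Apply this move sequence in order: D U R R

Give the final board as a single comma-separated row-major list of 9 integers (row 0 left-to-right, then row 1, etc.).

Answer: 5, 4, 0, 1, 8, 2, 6, 3, 7

Derivation:
After move 1 (D):
1 5 4
0 8 2
6 3 7

After move 2 (U):
0 5 4
1 8 2
6 3 7

After move 3 (R):
5 0 4
1 8 2
6 3 7

After move 4 (R):
5 4 0
1 8 2
6 3 7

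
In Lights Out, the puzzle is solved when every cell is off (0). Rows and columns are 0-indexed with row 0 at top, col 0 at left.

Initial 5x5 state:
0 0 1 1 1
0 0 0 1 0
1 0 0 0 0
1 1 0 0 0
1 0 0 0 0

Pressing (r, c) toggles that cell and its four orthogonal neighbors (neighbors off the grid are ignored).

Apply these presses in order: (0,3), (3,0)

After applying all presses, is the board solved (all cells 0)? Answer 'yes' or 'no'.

After press 1 at (0,3):
0 0 0 0 0
0 0 0 0 0
1 0 0 0 0
1 1 0 0 0
1 0 0 0 0

After press 2 at (3,0):
0 0 0 0 0
0 0 0 0 0
0 0 0 0 0
0 0 0 0 0
0 0 0 0 0

Lights still on: 0

Answer: yes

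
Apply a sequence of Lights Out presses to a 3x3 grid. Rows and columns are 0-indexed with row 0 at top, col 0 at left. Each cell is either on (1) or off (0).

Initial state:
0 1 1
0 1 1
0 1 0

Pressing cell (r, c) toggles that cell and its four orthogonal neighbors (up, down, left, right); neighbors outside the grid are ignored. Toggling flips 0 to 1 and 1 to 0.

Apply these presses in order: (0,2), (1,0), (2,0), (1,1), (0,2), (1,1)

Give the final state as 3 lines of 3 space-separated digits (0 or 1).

Answer: 1 1 1
0 0 1
0 0 0

Derivation:
After press 1 at (0,2):
0 0 0
0 1 0
0 1 0

After press 2 at (1,0):
1 0 0
1 0 0
1 1 0

After press 3 at (2,0):
1 0 0
0 0 0
0 0 0

After press 4 at (1,1):
1 1 0
1 1 1
0 1 0

After press 5 at (0,2):
1 0 1
1 1 0
0 1 0

After press 6 at (1,1):
1 1 1
0 0 1
0 0 0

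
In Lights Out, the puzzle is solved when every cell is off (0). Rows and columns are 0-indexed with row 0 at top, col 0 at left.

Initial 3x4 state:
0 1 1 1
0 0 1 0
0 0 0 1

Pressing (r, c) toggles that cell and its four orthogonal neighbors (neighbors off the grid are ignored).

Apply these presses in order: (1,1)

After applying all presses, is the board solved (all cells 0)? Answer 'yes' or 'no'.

After press 1 at (1,1):
0 0 1 1
1 1 0 0
0 1 0 1

Lights still on: 6

Answer: no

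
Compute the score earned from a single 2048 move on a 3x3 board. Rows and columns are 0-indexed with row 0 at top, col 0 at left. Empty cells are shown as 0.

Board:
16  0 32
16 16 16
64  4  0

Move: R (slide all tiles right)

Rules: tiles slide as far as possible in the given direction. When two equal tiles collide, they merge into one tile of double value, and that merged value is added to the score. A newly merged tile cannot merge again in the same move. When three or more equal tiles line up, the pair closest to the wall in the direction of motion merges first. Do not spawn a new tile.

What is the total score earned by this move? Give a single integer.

Slide right:
row 0: [16, 0, 32] -> [0, 16, 32]  score +0 (running 0)
row 1: [16, 16, 16] -> [0, 16, 32]  score +32 (running 32)
row 2: [64, 4, 0] -> [0, 64, 4]  score +0 (running 32)
Board after move:
 0 16 32
 0 16 32
 0 64  4

Answer: 32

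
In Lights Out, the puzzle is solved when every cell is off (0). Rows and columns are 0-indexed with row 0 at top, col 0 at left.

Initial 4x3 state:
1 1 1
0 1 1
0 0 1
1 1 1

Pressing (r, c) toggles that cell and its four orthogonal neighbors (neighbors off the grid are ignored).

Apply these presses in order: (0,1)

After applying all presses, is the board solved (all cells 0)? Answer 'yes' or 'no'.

Answer: no

Derivation:
After press 1 at (0,1):
0 0 0
0 0 1
0 0 1
1 1 1

Lights still on: 5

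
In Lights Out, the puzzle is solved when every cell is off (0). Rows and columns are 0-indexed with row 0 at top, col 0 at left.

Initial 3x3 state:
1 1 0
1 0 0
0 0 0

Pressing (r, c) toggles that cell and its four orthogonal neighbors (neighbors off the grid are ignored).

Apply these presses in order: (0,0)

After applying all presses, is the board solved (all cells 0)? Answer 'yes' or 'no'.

Answer: yes

Derivation:
After press 1 at (0,0):
0 0 0
0 0 0
0 0 0

Lights still on: 0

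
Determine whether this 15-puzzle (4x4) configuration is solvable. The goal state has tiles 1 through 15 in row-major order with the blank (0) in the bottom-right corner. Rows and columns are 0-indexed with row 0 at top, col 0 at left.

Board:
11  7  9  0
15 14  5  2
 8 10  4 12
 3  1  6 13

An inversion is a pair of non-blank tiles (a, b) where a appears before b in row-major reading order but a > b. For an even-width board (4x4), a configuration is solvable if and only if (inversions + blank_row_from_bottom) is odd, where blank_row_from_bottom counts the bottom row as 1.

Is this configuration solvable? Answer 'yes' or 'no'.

Inversions: 63
Blank is in row 0 (0-indexed from top), which is row 4 counting from the bottom (bottom = 1).
63 + 4 = 67, which is odd, so the puzzle is solvable.

Answer: yes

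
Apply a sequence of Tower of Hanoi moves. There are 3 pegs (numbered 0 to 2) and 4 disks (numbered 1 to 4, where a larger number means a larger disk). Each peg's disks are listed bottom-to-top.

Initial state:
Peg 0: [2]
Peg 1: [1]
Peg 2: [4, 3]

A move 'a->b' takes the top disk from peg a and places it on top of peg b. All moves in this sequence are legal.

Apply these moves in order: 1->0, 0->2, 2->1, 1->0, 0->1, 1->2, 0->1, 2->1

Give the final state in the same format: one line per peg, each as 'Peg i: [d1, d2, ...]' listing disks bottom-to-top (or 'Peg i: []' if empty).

Answer: Peg 0: []
Peg 1: [2, 1]
Peg 2: [4, 3]

Derivation:
After move 1 (1->0):
Peg 0: [2, 1]
Peg 1: []
Peg 2: [4, 3]

After move 2 (0->2):
Peg 0: [2]
Peg 1: []
Peg 2: [4, 3, 1]

After move 3 (2->1):
Peg 0: [2]
Peg 1: [1]
Peg 2: [4, 3]

After move 4 (1->0):
Peg 0: [2, 1]
Peg 1: []
Peg 2: [4, 3]

After move 5 (0->1):
Peg 0: [2]
Peg 1: [1]
Peg 2: [4, 3]

After move 6 (1->2):
Peg 0: [2]
Peg 1: []
Peg 2: [4, 3, 1]

After move 7 (0->1):
Peg 0: []
Peg 1: [2]
Peg 2: [4, 3, 1]

After move 8 (2->1):
Peg 0: []
Peg 1: [2, 1]
Peg 2: [4, 3]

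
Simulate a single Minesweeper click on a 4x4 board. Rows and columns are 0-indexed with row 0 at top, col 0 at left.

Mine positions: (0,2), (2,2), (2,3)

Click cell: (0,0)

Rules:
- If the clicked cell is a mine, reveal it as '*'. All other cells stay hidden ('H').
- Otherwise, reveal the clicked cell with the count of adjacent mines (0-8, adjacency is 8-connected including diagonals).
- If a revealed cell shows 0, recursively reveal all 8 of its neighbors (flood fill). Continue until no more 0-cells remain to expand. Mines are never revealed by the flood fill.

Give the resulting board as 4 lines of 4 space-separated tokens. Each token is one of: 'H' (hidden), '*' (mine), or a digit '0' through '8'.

0 1 H H
0 2 H H
0 1 H H
0 1 H H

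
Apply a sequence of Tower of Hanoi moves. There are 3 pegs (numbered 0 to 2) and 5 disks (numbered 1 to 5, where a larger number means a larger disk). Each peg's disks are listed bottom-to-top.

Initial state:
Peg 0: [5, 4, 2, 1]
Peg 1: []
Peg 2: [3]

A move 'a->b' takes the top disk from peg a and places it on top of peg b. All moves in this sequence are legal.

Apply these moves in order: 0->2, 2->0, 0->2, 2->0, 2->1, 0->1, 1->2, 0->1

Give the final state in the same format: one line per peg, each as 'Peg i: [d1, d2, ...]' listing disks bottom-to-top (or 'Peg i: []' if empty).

Answer: Peg 0: [5, 4]
Peg 1: [3, 2]
Peg 2: [1]

Derivation:
After move 1 (0->2):
Peg 0: [5, 4, 2]
Peg 1: []
Peg 2: [3, 1]

After move 2 (2->0):
Peg 0: [5, 4, 2, 1]
Peg 1: []
Peg 2: [3]

After move 3 (0->2):
Peg 0: [5, 4, 2]
Peg 1: []
Peg 2: [3, 1]

After move 4 (2->0):
Peg 0: [5, 4, 2, 1]
Peg 1: []
Peg 2: [3]

After move 5 (2->1):
Peg 0: [5, 4, 2, 1]
Peg 1: [3]
Peg 2: []

After move 6 (0->1):
Peg 0: [5, 4, 2]
Peg 1: [3, 1]
Peg 2: []

After move 7 (1->2):
Peg 0: [5, 4, 2]
Peg 1: [3]
Peg 2: [1]

After move 8 (0->1):
Peg 0: [5, 4]
Peg 1: [3, 2]
Peg 2: [1]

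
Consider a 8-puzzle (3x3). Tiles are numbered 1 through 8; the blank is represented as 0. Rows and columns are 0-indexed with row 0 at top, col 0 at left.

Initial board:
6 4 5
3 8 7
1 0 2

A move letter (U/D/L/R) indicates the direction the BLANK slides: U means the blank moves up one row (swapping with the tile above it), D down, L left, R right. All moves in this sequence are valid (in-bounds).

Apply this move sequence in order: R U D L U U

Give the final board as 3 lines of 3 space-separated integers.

After move 1 (R):
6 4 5
3 8 7
1 2 0

After move 2 (U):
6 4 5
3 8 0
1 2 7

After move 3 (D):
6 4 5
3 8 7
1 2 0

After move 4 (L):
6 4 5
3 8 7
1 0 2

After move 5 (U):
6 4 5
3 0 7
1 8 2

After move 6 (U):
6 0 5
3 4 7
1 8 2

Answer: 6 0 5
3 4 7
1 8 2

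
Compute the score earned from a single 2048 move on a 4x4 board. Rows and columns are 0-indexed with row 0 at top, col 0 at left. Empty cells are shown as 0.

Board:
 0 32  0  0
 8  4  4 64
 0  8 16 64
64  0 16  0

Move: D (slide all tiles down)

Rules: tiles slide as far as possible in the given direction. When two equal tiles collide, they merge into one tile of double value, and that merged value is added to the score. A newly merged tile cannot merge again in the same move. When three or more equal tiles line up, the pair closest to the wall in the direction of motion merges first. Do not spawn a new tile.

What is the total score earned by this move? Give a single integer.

Slide down:
col 0: [0, 8, 0, 64] -> [0, 0, 8, 64]  score +0 (running 0)
col 1: [32, 4, 8, 0] -> [0, 32, 4, 8]  score +0 (running 0)
col 2: [0, 4, 16, 16] -> [0, 0, 4, 32]  score +32 (running 32)
col 3: [0, 64, 64, 0] -> [0, 0, 0, 128]  score +128 (running 160)
Board after move:
  0   0   0   0
  0  32   0   0
  8   4   4   0
 64   8  32 128

Answer: 160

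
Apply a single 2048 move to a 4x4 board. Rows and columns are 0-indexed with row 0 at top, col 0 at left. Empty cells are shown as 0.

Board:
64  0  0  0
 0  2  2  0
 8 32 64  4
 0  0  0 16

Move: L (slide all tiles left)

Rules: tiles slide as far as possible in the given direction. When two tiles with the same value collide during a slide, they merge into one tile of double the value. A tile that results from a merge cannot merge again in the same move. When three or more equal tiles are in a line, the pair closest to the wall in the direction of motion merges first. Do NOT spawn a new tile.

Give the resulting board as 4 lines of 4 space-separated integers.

Slide left:
row 0: [64, 0, 0, 0] -> [64, 0, 0, 0]
row 1: [0, 2, 2, 0] -> [4, 0, 0, 0]
row 2: [8, 32, 64, 4] -> [8, 32, 64, 4]
row 3: [0, 0, 0, 16] -> [16, 0, 0, 0]

Answer: 64  0  0  0
 4  0  0  0
 8 32 64  4
16  0  0  0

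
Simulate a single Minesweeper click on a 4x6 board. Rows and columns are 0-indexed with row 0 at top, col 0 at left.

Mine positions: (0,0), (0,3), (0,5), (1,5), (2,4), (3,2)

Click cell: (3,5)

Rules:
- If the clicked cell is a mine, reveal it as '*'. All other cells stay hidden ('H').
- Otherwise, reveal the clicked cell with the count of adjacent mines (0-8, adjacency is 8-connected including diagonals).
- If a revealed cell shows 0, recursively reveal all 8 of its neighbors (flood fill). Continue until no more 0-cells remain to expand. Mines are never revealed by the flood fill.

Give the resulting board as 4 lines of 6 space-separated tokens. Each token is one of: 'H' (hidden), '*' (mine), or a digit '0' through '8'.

H H H H H H
H H H H H H
H H H H H H
H H H H H 1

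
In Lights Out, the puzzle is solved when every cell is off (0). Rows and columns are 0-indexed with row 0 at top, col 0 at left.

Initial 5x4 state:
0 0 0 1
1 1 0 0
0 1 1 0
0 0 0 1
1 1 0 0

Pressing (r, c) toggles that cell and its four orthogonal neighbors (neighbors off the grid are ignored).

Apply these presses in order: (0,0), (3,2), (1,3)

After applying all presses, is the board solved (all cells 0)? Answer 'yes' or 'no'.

Answer: no

Derivation:
After press 1 at (0,0):
1 1 0 1
0 1 0 0
0 1 1 0
0 0 0 1
1 1 0 0

After press 2 at (3,2):
1 1 0 1
0 1 0 0
0 1 0 0
0 1 1 0
1 1 1 0

After press 3 at (1,3):
1 1 0 0
0 1 1 1
0 1 0 1
0 1 1 0
1 1 1 0

Lights still on: 12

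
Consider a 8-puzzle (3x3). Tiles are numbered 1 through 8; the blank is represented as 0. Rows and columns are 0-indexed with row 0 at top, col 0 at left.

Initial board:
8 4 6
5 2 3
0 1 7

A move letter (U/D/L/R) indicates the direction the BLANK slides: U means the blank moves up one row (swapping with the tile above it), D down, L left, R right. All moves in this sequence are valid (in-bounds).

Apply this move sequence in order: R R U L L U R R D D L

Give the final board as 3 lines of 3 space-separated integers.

Answer: 4 6 2
8 5 3
1 0 7

Derivation:
After move 1 (R):
8 4 6
5 2 3
1 0 7

After move 2 (R):
8 4 6
5 2 3
1 7 0

After move 3 (U):
8 4 6
5 2 0
1 7 3

After move 4 (L):
8 4 6
5 0 2
1 7 3

After move 5 (L):
8 4 6
0 5 2
1 7 3

After move 6 (U):
0 4 6
8 5 2
1 7 3

After move 7 (R):
4 0 6
8 5 2
1 7 3

After move 8 (R):
4 6 0
8 5 2
1 7 3

After move 9 (D):
4 6 2
8 5 0
1 7 3

After move 10 (D):
4 6 2
8 5 3
1 7 0

After move 11 (L):
4 6 2
8 5 3
1 0 7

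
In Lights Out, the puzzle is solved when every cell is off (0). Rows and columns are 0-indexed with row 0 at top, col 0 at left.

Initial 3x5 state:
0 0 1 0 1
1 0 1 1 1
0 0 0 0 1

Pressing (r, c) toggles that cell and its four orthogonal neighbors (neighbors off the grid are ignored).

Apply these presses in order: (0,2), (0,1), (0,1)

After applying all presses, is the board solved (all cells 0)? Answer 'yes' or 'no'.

Answer: no

Derivation:
After press 1 at (0,2):
0 1 0 1 1
1 0 0 1 1
0 0 0 0 1

After press 2 at (0,1):
1 0 1 1 1
1 1 0 1 1
0 0 0 0 1

After press 3 at (0,1):
0 1 0 1 1
1 0 0 1 1
0 0 0 0 1

Lights still on: 7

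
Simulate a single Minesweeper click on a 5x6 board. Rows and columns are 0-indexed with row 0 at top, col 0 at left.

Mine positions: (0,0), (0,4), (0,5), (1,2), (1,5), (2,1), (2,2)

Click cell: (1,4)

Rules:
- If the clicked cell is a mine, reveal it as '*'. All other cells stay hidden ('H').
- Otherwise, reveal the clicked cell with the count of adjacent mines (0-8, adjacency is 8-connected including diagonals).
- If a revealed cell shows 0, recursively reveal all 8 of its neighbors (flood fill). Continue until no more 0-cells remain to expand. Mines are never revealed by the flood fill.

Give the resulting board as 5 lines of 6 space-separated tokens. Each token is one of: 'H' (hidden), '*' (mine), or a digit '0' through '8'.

H H H H H H
H H H H 3 H
H H H H H H
H H H H H H
H H H H H H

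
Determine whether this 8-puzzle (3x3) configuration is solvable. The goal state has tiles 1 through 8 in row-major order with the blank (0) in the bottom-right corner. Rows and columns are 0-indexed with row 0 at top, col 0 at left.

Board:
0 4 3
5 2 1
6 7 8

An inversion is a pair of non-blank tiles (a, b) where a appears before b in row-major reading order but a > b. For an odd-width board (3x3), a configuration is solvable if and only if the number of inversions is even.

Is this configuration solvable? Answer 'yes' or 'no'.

Answer: yes

Derivation:
Inversions (pairs i<j in row-major order where tile[i] > tile[j] > 0): 8
8 is even, so the puzzle is solvable.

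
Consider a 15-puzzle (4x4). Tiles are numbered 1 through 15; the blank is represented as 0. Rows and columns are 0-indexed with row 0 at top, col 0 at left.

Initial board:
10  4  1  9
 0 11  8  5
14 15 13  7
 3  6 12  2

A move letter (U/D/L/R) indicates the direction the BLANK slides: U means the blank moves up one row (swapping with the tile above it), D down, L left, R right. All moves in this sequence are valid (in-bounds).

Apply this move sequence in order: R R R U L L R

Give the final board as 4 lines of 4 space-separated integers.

Answer: 10  4  0  1
11  8  5  9
14 15 13  7
 3  6 12  2

Derivation:
After move 1 (R):
10  4  1  9
11  0  8  5
14 15 13  7
 3  6 12  2

After move 2 (R):
10  4  1  9
11  8  0  5
14 15 13  7
 3  6 12  2

After move 3 (R):
10  4  1  9
11  8  5  0
14 15 13  7
 3  6 12  2

After move 4 (U):
10  4  1  0
11  8  5  9
14 15 13  7
 3  6 12  2

After move 5 (L):
10  4  0  1
11  8  5  9
14 15 13  7
 3  6 12  2

After move 6 (L):
10  0  4  1
11  8  5  9
14 15 13  7
 3  6 12  2

After move 7 (R):
10  4  0  1
11  8  5  9
14 15 13  7
 3  6 12  2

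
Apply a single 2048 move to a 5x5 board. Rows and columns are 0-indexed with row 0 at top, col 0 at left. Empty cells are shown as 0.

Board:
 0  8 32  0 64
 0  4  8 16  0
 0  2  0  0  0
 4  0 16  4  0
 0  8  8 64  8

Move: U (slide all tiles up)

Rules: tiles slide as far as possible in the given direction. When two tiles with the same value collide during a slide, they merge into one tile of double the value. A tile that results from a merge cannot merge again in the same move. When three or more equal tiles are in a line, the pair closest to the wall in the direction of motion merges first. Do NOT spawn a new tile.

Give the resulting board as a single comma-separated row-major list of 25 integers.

Answer: 4, 8, 32, 16, 64, 0, 4, 8, 4, 8, 0, 2, 16, 64, 0, 0, 8, 8, 0, 0, 0, 0, 0, 0, 0

Derivation:
Slide up:
col 0: [0, 0, 0, 4, 0] -> [4, 0, 0, 0, 0]
col 1: [8, 4, 2, 0, 8] -> [8, 4, 2, 8, 0]
col 2: [32, 8, 0, 16, 8] -> [32, 8, 16, 8, 0]
col 3: [0, 16, 0, 4, 64] -> [16, 4, 64, 0, 0]
col 4: [64, 0, 0, 0, 8] -> [64, 8, 0, 0, 0]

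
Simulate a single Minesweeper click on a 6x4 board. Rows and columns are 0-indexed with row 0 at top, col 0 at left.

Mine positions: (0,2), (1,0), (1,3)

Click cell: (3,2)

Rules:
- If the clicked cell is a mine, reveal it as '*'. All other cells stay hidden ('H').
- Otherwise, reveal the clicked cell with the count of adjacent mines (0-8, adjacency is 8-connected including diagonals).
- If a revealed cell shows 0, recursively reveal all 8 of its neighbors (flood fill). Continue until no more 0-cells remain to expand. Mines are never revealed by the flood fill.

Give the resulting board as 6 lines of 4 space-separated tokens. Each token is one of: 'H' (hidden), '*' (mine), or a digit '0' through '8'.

H H H H
H H H H
1 1 1 1
0 0 0 0
0 0 0 0
0 0 0 0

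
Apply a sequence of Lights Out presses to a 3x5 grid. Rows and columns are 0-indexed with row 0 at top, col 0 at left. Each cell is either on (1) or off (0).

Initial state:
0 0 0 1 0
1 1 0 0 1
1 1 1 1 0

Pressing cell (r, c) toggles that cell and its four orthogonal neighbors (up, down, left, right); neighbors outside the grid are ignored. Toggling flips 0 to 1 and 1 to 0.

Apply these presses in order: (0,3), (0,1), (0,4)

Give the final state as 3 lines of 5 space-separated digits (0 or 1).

Answer: 1 1 0 1 0
1 0 0 1 0
1 1 1 1 0

Derivation:
After press 1 at (0,3):
0 0 1 0 1
1 1 0 1 1
1 1 1 1 0

After press 2 at (0,1):
1 1 0 0 1
1 0 0 1 1
1 1 1 1 0

After press 3 at (0,4):
1 1 0 1 0
1 0 0 1 0
1 1 1 1 0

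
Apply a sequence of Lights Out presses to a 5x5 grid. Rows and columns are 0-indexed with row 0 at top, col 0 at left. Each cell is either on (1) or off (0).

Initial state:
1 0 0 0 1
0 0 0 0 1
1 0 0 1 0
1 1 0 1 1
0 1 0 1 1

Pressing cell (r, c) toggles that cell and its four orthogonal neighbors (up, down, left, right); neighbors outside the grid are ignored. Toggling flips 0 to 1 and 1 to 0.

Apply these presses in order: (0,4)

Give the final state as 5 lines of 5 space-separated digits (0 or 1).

After press 1 at (0,4):
1 0 0 1 0
0 0 0 0 0
1 0 0 1 0
1 1 0 1 1
0 1 0 1 1

Answer: 1 0 0 1 0
0 0 0 0 0
1 0 0 1 0
1 1 0 1 1
0 1 0 1 1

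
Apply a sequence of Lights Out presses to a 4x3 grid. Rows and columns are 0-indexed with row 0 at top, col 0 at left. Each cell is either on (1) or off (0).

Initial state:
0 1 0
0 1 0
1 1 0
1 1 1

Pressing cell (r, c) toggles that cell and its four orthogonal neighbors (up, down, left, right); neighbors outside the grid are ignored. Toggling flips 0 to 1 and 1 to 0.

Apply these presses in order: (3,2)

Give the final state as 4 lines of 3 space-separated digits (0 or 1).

Answer: 0 1 0
0 1 0
1 1 1
1 0 0

Derivation:
After press 1 at (3,2):
0 1 0
0 1 0
1 1 1
1 0 0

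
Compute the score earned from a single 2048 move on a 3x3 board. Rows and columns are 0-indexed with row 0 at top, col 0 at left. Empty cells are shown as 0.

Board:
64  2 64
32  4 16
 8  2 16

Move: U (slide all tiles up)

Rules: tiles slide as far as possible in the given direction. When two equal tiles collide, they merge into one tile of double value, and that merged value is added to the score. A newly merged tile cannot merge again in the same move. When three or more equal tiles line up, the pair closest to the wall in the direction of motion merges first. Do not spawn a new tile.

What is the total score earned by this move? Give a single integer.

Slide up:
col 0: [64, 32, 8] -> [64, 32, 8]  score +0 (running 0)
col 1: [2, 4, 2] -> [2, 4, 2]  score +0 (running 0)
col 2: [64, 16, 16] -> [64, 32, 0]  score +32 (running 32)
Board after move:
64  2 64
32  4 32
 8  2  0

Answer: 32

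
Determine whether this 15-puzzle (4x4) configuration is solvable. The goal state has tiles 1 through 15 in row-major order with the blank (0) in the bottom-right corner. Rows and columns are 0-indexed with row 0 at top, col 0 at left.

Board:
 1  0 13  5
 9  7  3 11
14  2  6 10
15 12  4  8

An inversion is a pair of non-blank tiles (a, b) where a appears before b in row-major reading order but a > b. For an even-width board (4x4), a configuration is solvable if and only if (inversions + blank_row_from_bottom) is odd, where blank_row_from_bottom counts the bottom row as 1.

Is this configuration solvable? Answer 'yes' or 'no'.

Inversions: 44
Blank is in row 0 (0-indexed from top), which is row 4 counting from the bottom (bottom = 1).
44 + 4 = 48, which is even, so the puzzle is not solvable.

Answer: no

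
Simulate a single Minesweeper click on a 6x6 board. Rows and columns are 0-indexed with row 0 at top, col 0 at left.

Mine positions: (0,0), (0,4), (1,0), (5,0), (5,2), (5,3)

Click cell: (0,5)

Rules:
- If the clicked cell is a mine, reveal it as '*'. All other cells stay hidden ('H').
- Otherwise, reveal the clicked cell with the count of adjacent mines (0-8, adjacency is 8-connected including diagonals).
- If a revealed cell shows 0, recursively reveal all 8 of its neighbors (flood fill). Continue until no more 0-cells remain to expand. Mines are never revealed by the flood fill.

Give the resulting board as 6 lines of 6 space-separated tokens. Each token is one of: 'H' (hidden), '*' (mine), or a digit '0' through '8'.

H H H H H 1
H H H H H H
H H H H H H
H H H H H H
H H H H H H
H H H H H H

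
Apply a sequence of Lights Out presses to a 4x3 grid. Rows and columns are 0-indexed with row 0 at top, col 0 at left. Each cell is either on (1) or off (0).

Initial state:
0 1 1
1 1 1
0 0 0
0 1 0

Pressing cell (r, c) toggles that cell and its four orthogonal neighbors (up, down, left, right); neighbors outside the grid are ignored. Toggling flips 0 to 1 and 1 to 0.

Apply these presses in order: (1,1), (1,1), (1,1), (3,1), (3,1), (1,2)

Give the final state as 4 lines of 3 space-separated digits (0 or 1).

After press 1 at (1,1):
0 0 1
0 0 0
0 1 0
0 1 0

After press 2 at (1,1):
0 1 1
1 1 1
0 0 0
0 1 0

After press 3 at (1,1):
0 0 1
0 0 0
0 1 0
0 1 0

After press 4 at (3,1):
0 0 1
0 0 0
0 0 0
1 0 1

After press 5 at (3,1):
0 0 1
0 0 0
0 1 0
0 1 0

After press 6 at (1,2):
0 0 0
0 1 1
0 1 1
0 1 0

Answer: 0 0 0
0 1 1
0 1 1
0 1 0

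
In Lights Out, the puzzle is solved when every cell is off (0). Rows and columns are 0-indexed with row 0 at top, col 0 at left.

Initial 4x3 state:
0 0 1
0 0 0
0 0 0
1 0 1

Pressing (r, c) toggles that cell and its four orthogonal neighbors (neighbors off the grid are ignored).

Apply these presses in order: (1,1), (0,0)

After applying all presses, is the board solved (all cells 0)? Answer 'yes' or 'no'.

Answer: no

Derivation:
After press 1 at (1,1):
0 1 1
1 1 1
0 1 0
1 0 1

After press 2 at (0,0):
1 0 1
0 1 1
0 1 0
1 0 1

Lights still on: 7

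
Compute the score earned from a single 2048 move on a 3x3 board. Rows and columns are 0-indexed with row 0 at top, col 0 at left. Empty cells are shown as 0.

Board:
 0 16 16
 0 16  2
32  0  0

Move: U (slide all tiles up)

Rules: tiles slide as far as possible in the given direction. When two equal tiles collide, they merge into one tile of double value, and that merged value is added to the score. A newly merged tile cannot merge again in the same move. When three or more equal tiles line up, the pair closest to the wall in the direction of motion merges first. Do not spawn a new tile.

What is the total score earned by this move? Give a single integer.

Answer: 32

Derivation:
Slide up:
col 0: [0, 0, 32] -> [32, 0, 0]  score +0 (running 0)
col 1: [16, 16, 0] -> [32, 0, 0]  score +32 (running 32)
col 2: [16, 2, 0] -> [16, 2, 0]  score +0 (running 32)
Board after move:
32 32 16
 0  0  2
 0  0  0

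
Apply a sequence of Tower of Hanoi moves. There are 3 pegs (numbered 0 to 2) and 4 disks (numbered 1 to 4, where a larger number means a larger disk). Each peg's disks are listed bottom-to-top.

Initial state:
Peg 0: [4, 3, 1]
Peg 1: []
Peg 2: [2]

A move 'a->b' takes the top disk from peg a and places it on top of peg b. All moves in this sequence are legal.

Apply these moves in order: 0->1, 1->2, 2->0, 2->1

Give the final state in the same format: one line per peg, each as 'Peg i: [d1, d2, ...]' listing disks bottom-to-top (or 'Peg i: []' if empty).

Answer: Peg 0: [4, 3, 1]
Peg 1: [2]
Peg 2: []

Derivation:
After move 1 (0->1):
Peg 0: [4, 3]
Peg 1: [1]
Peg 2: [2]

After move 2 (1->2):
Peg 0: [4, 3]
Peg 1: []
Peg 2: [2, 1]

After move 3 (2->0):
Peg 0: [4, 3, 1]
Peg 1: []
Peg 2: [2]

After move 4 (2->1):
Peg 0: [4, 3, 1]
Peg 1: [2]
Peg 2: []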